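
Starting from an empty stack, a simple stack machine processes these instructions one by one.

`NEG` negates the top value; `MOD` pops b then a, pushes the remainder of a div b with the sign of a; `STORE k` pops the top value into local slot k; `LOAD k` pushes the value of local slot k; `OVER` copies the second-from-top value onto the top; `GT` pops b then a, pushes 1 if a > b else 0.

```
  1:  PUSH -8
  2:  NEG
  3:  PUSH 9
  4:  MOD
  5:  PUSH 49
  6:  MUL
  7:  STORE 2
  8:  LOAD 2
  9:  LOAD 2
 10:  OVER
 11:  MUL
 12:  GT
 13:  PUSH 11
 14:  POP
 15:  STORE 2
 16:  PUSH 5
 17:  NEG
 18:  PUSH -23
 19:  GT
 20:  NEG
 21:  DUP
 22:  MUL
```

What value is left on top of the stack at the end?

1

PUSH -8  → [-8]
NEG      → [8]
PUSH 9   → [8, 9]
MOD      → [8]
PUSH 49  → [8, 49]
MUL      → [392]
STORE 2  → []
LOAD 2   → [392]
LOAD 2   → [392, 392]
OVER     → [392, 392, 392]
MUL      → [392, 153664]
GT       → [0]
PUSH 11  → [0, 11]
POP      → [0]
STORE 2  → []
PUSH 5   → [5]
NEG      → [-5]
PUSH -23 → [-5, -23]
GT       → [1]
NEG      → [-1]
DUP      → [-1, -1]
MUL      → [1]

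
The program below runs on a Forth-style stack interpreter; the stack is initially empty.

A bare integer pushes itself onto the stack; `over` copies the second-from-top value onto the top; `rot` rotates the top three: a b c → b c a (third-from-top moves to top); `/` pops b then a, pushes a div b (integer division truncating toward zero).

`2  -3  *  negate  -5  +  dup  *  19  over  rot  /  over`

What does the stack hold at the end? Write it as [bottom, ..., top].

2      → [2]
-3     → [2, -3]
*      → [-6]
negate → [6]
-5     → [6, -5]
+      → [1]
dup    → [1, 1]
*      → [1]
19     → [1, 19]
over   → [1, 19, 1]
rot    → [19, 1, 1]
/      → [19, 1]
over   → [19, 1, 19]

[19, 1, 19]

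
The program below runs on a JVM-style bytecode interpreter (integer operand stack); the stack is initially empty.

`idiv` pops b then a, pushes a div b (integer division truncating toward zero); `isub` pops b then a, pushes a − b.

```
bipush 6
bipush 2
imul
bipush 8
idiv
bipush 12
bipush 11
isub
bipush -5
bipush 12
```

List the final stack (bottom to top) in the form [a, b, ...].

[1, 1, -5, 12]

bipush 6   [6]
bipush 2   [6, 2]
imul       [12]
bipush 8   [12, 8]
idiv       [1]
bipush 12  [1, 12]
bipush 11  [1, 12, 11]
isub       [1, 1]
bipush -5  [1, 1, -5]
bipush 12  [1, 1, -5, 12]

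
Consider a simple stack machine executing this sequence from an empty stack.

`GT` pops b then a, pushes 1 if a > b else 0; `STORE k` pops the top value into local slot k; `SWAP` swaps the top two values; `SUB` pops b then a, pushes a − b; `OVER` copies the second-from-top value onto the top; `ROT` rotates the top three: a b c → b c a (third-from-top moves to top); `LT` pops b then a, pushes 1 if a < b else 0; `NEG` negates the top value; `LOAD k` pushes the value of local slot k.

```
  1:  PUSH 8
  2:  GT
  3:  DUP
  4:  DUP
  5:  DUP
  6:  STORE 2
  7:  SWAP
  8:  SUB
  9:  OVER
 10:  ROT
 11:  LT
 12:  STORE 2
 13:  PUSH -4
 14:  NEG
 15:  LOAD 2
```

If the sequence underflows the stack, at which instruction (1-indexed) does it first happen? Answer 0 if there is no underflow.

PUSH 8 -> 8
GT  — needs 2 operands, stack has 1 → underflow

2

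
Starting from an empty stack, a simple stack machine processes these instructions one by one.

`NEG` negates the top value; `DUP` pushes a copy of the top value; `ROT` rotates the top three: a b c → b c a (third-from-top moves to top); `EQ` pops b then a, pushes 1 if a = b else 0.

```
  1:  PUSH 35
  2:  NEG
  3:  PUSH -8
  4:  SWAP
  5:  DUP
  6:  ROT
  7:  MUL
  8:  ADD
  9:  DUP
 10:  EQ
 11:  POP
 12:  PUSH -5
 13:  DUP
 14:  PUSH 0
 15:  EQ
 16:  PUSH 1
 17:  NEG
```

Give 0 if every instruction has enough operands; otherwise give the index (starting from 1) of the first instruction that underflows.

0

PUSH 35 → [35]
NEG     → [-35]
PUSH -8 → [-35, -8]
SWAP    → [-8, -35]
DUP     → [-8, -35, -35]
ROT     → [-35, -35, -8]
MUL     → [-35, 280]
ADD     → [245]
DUP     → [245, 245]
EQ      → [1]
POP     → []
PUSH -5 → [-5]
DUP     → [-5, -5]
PUSH 0  → [-5, -5, 0]
EQ      → [-5, 0]
PUSH 1  → [-5, 0, 1]
NEG     → [-5, 0, -1]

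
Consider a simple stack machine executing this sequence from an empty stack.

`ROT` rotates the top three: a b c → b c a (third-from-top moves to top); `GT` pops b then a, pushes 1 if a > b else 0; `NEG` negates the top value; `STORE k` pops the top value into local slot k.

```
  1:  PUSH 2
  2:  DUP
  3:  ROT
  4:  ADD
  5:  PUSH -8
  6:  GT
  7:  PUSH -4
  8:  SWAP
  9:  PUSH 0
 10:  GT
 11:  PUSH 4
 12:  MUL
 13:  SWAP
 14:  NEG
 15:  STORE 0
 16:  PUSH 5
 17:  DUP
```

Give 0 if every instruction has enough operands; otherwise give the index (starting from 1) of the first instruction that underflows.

PUSH 2 : 2
DUP    : 2 2
ROT  — needs 3 operands, stack has 2 → underflow

3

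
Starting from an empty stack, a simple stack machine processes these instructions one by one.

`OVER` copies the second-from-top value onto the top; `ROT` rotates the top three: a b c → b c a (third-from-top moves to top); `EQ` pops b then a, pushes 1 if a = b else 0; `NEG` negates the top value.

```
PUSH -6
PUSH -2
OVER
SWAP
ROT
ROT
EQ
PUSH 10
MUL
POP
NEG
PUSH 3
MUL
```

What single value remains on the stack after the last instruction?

6

PUSH -6  [-6]
PUSH -2  [-6, -2]
OVER     [-6, -2, -6]
SWAP     [-6, -6, -2]
ROT      [-6, -2, -6]
ROT      [-2, -6, -6]
EQ       [-2, 1]
PUSH 10  [-2, 1, 10]
MUL      [-2, 10]
POP      [-2]
NEG      [2]
PUSH 3   [2, 3]
MUL      [6]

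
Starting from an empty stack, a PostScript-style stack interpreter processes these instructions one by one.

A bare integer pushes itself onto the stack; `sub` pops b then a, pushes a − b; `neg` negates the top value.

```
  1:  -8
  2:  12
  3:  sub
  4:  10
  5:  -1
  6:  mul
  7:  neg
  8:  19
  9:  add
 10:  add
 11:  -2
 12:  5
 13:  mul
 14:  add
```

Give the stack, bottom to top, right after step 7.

[-20, 10]

-8  -> [-8]
12  -> [-8, 12]
sub -> [-20]
10  -> [-20, 10]
-1  -> [-20, 10, -1]
mul -> [-20, -10]
neg -> [-20, 10]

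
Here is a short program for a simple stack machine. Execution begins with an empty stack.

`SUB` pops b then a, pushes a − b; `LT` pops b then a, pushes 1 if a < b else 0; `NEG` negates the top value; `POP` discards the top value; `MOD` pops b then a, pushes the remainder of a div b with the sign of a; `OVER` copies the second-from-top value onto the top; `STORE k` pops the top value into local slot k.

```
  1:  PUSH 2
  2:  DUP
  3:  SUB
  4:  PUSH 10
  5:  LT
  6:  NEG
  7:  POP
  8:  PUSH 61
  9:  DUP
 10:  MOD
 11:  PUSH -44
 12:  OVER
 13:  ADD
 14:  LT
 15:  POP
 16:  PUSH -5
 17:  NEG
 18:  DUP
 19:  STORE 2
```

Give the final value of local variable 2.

5

PUSH 2   : 2
DUP      : 2 2
SUB      : 0
PUSH 10  : 0 10
LT       : 1
NEG      : -1
POP      : (empty)
PUSH 61  : 61
DUP      : 61 61
MOD      : 0
PUSH -44 : 0 -44
OVER     : 0 -44 0
ADD      : 0 -44
LT       : 0
POP      : (empty)
PUSH -5  : -5
NEG      : 5
DUP      : 5 5
STORE 2  : 5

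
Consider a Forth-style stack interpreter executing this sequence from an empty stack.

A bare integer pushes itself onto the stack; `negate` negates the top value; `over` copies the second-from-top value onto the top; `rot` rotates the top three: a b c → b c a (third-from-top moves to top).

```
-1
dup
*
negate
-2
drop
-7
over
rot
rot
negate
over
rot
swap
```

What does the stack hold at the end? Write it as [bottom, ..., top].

-1     : [-1]
dup    : [-1, -1]
*      : [1]
negate : [-1]
-2     : [-1, -2]
drop   : [-1]
-7     : [-1, -7]
over   : [-1, -7, -1]
rot    : [-7, -1, -1]
rot    : [-1, -1, -7]
negate : [-1, -1, 7]
over   : [-1, -1, 7, -1]
rot    : [-1, 7, -1, -1]
swap   : [-1, 7, -1, -1]

[-1, 7, -1, -1]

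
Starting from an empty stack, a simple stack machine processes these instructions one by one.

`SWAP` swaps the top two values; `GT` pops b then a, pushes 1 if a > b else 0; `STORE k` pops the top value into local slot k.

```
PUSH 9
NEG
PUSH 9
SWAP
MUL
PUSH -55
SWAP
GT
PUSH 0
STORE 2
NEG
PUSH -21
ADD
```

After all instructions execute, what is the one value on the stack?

-22

PUSH 9   -> 9
NEG      -> -9
PUSH 9   -> -9 9
SWAP     -> 9 -9
MUL      -> -81
PUSH -55 -> -81 -55
SWAP     -> -55 -81
GT       -> 1
PUSH 0   -> 1 0
STORE 2  -> 1
NEG      -> -1
PUSH -21 -> -1 -21
ADD      -> -22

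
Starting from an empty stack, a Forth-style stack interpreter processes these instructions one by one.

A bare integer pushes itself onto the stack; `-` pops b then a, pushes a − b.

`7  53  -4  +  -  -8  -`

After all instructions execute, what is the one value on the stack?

-34

7   7
53  7 53
-4  7 53 -4
+   7 49
-   -42
-8  -42 -8
-   -34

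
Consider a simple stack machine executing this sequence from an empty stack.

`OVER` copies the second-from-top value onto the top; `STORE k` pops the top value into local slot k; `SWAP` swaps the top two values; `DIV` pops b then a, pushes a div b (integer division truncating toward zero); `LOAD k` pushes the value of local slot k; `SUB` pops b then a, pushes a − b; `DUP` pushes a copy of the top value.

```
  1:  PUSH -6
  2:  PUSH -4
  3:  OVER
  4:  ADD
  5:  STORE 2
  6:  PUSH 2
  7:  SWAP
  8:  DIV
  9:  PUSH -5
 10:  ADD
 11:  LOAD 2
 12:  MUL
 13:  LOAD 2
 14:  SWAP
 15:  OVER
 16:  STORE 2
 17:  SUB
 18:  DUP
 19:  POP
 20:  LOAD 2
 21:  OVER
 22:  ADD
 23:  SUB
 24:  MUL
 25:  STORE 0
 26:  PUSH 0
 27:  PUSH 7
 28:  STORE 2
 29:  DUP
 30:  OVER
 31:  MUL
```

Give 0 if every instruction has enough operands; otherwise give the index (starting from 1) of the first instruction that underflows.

PUSH -6 → [-6]
PUSH -4 → [-6, -4]
OVER    → [-6, -4, -6]
ADD     → [-6, -10]
STORE 2 → [-6]
PUSH 2  → [-6, 2]
SWAP    → [2, -6]
DIV     → [0]
PUSH -5 → [0, -5]
ADD     → [-5]
LOAD 2  → [-5, -10]
MUL     → [50]
LOAD 2  → [50, -10]
SWAP    → [-10, 50]
OVER    → [-10, 50, -10]
STORE 2 → [-10, 50]
SUB     → [-60]
DUP     → [-60, -60]
POP     → [-60]
LOAD 2  → [-60, -10]
OVER    → [-60, -10, -60]
ADD     → [-60, -70]
SUB     → [10]
MUL  — needs 2 operands, stack has 1 → underflow

24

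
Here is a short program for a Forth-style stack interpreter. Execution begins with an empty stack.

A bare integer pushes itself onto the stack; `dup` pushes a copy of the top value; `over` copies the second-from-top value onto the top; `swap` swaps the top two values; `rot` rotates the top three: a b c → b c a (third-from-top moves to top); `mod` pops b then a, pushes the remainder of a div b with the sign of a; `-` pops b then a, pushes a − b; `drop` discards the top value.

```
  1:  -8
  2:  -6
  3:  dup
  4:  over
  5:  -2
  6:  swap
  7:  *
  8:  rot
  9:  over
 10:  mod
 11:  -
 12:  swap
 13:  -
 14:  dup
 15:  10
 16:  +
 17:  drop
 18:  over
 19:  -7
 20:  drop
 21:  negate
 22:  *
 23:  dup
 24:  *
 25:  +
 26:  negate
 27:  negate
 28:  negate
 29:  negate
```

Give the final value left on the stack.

36856

-8     -> [-8]
-6     -> [-8, -6]
dup    -> [-8, -6, -6]
over   -> [-8, -6, -6, -6]
-2     -> [-8, -6, -6, -6, -2]
swap   -> [-8, -6, -6, -2, -6]
*      -> [-8, -6, -6, 12]
rot    -> [-8, -6, 12, -6]
over   -> [-8, -6, 12, -6, 12]
mod    -> [-8, -6, 12, -6]
-      -> [-8, -6, 18]
swap   -> [-8, 18, -6]
-      -> [-8, 24]
dup    -> [-8, 24, 24]
10     -> [-8, 24, 24, 10]
+      -> [-8, 24, 34]
drop   -> [-8, 24]
over   -> [-8, 24, -8]
-7     -> [-8, 24, -8, -7]
drop   -> [-8, 24, -8]
negate -> [-8, 24, 8]
*      -> [-8, 192]
dup    -> [-8, 192, 192]
*      -> [-8, 36864]
+      -> [36856]
negate -> [-36856]
negate -> [36856]
negate -> [-36856]
negate -> [36856]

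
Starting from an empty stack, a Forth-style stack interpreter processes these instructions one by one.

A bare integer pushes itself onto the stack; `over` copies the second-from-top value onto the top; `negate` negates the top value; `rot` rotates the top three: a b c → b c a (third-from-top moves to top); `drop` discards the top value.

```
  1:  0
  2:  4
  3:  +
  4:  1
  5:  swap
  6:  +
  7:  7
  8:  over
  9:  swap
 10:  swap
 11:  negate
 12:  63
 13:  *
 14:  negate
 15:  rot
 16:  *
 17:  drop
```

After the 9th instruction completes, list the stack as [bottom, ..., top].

0     0
4     0 4
+     4
1     4 1
swap  1 4
+     5
7     5 7
over  5 7 5
swap  5 5 7

[5, 5, 7]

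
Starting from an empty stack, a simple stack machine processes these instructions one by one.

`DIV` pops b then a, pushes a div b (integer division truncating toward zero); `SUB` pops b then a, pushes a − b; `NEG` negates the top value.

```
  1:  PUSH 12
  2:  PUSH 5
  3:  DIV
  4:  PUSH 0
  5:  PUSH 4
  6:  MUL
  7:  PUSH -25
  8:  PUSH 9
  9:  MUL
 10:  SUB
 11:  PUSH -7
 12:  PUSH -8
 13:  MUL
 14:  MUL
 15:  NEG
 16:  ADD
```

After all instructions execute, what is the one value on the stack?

-12598

PUSH 12  : [12]
PUSH 5   : [12, 5]
DIV      : [2]
PUSH 0   : [2, 0]
PUSH 4   : [2, 0, 4]
MUL      : [2, 0]
PUSH -25 : [2, 0, -25]
PUSH 9   : [2, 0, -25, 9]
MUL      : [2, 0, -225]
SUB      : [2, 225]
PUSH -7  : [2, 225, -7]
PUSH -8  : [2, 225, -7, -8]
MUL      : [2, 225, 56]
MUL      : [2, 12600]
NEG      : [2, -12600]
ADD      : [-12598]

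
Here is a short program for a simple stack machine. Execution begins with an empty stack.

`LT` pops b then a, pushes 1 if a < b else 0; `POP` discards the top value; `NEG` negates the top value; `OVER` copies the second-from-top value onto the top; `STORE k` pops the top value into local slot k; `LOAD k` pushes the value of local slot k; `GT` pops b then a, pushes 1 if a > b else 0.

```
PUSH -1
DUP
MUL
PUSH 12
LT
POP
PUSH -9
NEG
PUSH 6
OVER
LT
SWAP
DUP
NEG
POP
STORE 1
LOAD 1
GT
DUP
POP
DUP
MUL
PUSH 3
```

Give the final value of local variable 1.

PUSH -1 -> [-1]
DUP     -> [-1, -1]
MUL     -> [1]
PUSH 12 -> [1, 12]
LT      -> [1]
POP     -> []
PUSH -9 -> [-9]
NEG     -> [9]
PUSH 6  -> [9, 6]
OVER    -> [9, 6, 9]
LT      -> [9, 1]
SWAP    -> [1, 9]
DUP     -> [1, 9, 9]
NEG     -> [1, 9, -9]
POP     -> [1, 9]
STORE 1 -> [1]
LOAD 1  -> [1, 9]
GT      -> [0]
DUP     -> [0, 0]
POP     -> [0]
DUP     -> [0, 0]
MUL     -> [0]
PUSH 3  -> [0, 3]

9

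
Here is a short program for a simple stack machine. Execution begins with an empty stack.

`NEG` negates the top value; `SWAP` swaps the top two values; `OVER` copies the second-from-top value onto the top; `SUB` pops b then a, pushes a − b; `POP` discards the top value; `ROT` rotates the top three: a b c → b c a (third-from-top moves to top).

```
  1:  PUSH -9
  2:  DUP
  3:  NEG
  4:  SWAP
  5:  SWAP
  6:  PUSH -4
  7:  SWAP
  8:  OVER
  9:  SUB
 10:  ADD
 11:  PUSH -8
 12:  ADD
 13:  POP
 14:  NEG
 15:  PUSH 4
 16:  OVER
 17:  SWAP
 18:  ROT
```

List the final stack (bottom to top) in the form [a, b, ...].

[9, 4, 9]

PUSH -9 → [-9]
DUP     → [-9, -9]
NEG     → [-9, 9]
SWAP    → [9, -9]
SWAP    → [-9, 9]
PUSH -4 → [-9, 9, -4]
SWAP    → [-9, -4, 9]
OVER    → [-9, -4, 9, -4]
SUB     → [-9, -4, 13]
ADD     → [-9, 9]
PUSH -8 → [-9, 9, -8]
ADD     → [-9, 1]
POP     → [-9]
NEG     → [9]
PUSH 4  → [9, 4]
OVER    → [9, 4, 9]
SWAP    → [9, 9, 4]
ROT     → [9, 4, 9]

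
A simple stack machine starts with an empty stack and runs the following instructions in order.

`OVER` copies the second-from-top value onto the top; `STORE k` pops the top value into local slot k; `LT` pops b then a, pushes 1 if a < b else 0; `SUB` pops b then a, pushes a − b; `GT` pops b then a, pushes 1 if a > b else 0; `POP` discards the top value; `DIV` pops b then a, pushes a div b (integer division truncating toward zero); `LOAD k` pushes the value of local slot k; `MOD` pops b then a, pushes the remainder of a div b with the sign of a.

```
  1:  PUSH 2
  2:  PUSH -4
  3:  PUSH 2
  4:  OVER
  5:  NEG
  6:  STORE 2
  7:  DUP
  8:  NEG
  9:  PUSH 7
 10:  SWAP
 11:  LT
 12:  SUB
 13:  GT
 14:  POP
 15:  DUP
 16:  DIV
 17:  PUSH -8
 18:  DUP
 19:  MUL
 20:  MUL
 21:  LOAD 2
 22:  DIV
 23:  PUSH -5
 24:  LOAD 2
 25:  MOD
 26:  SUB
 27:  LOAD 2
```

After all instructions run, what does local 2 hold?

4

PUSH 2  : [2]
PUSH -4 : [2, -4]
PUSH 2  : [2, -4, 2]
OVER    : [2, -4, 2, -4]
NEG     : [2, -4, 2, 4]
STORE 2 : [2, -4, 2]
DUP     : [2, -4, 2, 2]
NEG     : [2, -4, 2, -2]
PUSH 7  : [2, -4, 2, -2, 7]
SWAP    : [2, -4, 2, 7, -2]
LT      : [2, -4, 2, 0]
SUB     : [2, -4, 2]
GT      : [2, 0]
POP     : [2]
DUP     : [2, 2]
DIV     : [1]
PUSH -8 : [1, -8]
DUP     : [1, -8, -8]
MUL     : [1, 64]
MUL     : [64]
LOAD 2  : [64, 4]
DIV     : [16]
PUSH -5 : [16, -5]
LOAD 2  : [16, -5, 4]
MOD     : [16, -1]
SUB     : [17]
LOAD 2  : [17, 4]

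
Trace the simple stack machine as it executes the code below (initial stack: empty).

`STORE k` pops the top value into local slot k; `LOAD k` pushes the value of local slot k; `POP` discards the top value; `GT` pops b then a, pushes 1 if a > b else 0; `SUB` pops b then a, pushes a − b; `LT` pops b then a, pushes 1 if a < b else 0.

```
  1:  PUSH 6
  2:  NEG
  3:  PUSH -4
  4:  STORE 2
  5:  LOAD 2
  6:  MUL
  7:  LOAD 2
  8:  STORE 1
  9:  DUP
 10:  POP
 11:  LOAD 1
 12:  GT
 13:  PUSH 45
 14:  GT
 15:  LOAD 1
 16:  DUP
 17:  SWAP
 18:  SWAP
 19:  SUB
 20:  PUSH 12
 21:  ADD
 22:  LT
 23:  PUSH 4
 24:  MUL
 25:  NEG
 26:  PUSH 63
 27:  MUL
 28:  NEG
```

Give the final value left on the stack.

PUSH 6   [6]
NEG      [-6]
PUSH -4  [-6, -4]
STORE 2  [-6]
LOAD 2   [-6, -4]
MUL      [24]
LOAD 2   [24, -4]
STORE 1  [24]
DUP      [24, 24]
POP      [24]
LOAD 1   [24, -4]
GT       [1]
PUSH 45  [1, 45]
GT       [0]
LOAD 1   [0, -4]
DUP      [0, -4, -4]
SWAP     [0, -4, -4]
SWAP     [0, -4, -4]
SUB      [0, 0]
PUSH 12  [0, 0, 12]
ADD      [0, 12]
LT       [1]
PUSH 4   [1, 4]
MUL      [4]
NEG      [-4]
PUSH 63  [-4, 63]
MUL      [-252]
NEG      [252]

252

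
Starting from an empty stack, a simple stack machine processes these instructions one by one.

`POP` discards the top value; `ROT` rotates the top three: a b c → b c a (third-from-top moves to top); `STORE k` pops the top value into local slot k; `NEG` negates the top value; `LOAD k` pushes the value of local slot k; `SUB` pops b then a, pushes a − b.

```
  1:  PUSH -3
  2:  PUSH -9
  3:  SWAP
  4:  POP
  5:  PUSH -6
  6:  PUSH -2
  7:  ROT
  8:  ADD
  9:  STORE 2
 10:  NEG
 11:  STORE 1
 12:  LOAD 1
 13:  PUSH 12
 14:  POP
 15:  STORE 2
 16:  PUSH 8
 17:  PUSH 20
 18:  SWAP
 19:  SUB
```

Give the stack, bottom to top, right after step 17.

PUSH -3 -> -3
PUSH -9 -> -3 -9
SWAP    -> -9 -3
POP     -> -9
PUSH -6 -> -9 -6
PUSH -2 -> -9 -6 -2
ROT     -> -6 -2 -9
ADD     -> -6 -11
STORE 2 -> -6
NEG     -> 6
STORE 1 -> (empty)
LOAD 1  -> 6
PUSH 12 -> 6 12
POP     -> 6
STORE 2 -> (empty)
PUSH 8  -> 8
PUSH 20 -> 8 20

[8, 20]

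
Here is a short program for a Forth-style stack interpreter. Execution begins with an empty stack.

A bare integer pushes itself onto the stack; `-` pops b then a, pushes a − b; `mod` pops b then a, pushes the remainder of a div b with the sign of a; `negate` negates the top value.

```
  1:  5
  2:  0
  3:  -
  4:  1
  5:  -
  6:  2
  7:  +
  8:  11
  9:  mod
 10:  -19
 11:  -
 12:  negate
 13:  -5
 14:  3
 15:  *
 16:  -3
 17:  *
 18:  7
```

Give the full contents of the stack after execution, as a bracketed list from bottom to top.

[-25, 45, 7]

5      → 5
0      → 5 0
-      → 5
1      → 5 1
-      → 4
2      → 4 2
+      → 6
11     → 6 11
mod    → 6
-19    → 6 -19
-      → 25
negate → -25
-5     → -25 -5
3      → -25 -5 3
*      → -25 -15
-3     → -25 -15 -3
*      → -25 45
7      → -25 45 7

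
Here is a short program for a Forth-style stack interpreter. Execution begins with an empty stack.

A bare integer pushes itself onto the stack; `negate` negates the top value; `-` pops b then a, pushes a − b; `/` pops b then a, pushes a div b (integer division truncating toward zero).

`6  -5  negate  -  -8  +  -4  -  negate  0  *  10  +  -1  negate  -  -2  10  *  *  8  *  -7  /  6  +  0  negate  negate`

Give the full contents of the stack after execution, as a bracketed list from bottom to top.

6       [6]
-5      [6, -5]
negate  [6, 5]
-       [1]
-8      [1, -8]
+       [-7]
-4      [-7, -4]
-       [-3]
negate  [3]
0       [3, 0]
*       [0]
10      [0, 10]
+       [10]
-1      [10, -1]
negate  [10, 1]
-       [9]
-2      [9, -2]
10      [9, -2, 10]
*       [9, -20]
*       [-180]
8       [-180, 8]
*       [-1440]
-7      [-1440, -7]
/       [205]
6       [205, 6]
+       [211]
0       [211, 0]
negate  [211, 0]
negate  [211, 0]

[211, 0]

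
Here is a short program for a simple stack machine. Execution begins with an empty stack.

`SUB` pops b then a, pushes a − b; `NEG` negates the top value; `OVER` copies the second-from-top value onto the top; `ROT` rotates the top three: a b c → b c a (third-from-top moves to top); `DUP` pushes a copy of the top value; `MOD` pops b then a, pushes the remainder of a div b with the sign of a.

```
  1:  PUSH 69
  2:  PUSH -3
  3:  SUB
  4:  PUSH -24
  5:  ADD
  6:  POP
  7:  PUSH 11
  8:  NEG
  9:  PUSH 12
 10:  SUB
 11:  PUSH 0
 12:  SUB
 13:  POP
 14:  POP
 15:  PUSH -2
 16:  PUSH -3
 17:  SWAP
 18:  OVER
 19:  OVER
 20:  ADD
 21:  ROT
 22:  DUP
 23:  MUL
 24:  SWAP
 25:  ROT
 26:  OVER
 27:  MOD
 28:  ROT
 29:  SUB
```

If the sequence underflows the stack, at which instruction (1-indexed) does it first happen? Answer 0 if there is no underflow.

PUSH 69  → 69
PUSH -3  → 69 -3
SUB      → 72
PUSH -24 → 72 -24
ADD      → 48
POP      → (empty)
PUSH 11  → 11
NEG      → -11
PUSH 12  → -11 12
SUB      → -23
PUSH 0   → -23 0
SUB      → -23
POP      → (empty)
POP  — needs 1 operand, stack has 0 → underflow

14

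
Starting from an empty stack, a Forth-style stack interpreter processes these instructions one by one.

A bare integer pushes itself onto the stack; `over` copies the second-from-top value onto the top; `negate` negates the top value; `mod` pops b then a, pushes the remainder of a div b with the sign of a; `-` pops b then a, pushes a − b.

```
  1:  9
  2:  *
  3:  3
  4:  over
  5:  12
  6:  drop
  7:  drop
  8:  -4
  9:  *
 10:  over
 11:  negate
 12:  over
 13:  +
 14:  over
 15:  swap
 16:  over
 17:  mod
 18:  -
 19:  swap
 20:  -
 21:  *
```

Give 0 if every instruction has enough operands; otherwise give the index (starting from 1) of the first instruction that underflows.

9 → 9
*  — needs 2 operands, stack has 1 → underflow

2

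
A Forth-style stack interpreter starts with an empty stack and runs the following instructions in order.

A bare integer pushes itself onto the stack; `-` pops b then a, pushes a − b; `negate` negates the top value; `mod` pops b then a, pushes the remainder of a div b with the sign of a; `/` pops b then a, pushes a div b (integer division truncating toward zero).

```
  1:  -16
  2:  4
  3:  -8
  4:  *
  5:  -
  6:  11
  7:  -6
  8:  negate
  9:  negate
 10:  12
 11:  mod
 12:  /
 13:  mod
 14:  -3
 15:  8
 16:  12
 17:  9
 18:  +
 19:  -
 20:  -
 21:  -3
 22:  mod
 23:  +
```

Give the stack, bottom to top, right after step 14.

[0, -3]

-16     -16
4       -16 4
-8      -16 4 -8
*       -16 -32
-       16
11      16 11
-6      16 11 -6
negate  16 11 6
negate  16 11 -6
12      16 11 -6 12
mod     16 11 -6
/       16 -1
mod     0
-3      0 -3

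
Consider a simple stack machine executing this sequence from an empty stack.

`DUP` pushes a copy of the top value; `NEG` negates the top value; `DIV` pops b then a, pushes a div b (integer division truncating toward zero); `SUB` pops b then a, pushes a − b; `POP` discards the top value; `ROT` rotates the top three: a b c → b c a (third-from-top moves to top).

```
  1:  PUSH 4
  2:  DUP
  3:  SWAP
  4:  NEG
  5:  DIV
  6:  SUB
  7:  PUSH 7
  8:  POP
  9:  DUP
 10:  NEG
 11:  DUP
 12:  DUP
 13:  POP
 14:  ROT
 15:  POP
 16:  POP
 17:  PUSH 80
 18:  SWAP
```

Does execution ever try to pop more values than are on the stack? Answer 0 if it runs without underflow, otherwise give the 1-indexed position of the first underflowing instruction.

6

PUSH 4  4
DUP     4 4
SWAP    4 4
NEG     4 -4
DIV     -1
SUB  — needs 2 operands, stack has 1 → underflow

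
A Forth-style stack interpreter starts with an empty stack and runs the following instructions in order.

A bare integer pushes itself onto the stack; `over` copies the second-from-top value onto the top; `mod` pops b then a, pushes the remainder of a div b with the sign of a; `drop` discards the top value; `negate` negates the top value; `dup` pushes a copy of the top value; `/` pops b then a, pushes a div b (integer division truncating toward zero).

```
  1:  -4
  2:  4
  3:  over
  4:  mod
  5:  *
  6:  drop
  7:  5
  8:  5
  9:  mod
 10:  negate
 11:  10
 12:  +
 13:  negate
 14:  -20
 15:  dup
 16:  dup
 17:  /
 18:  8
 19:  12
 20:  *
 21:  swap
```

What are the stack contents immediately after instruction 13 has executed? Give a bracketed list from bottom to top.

-4     : -4
4      : -4 4
over   : -4 4 -4
mod    : -4 0
*      : 0
drop   : (empty)
5      : 5
5      : 5 5
mod    : 0
negate : 0
10     : 0 10
+      : 10
negate : -10

[-10]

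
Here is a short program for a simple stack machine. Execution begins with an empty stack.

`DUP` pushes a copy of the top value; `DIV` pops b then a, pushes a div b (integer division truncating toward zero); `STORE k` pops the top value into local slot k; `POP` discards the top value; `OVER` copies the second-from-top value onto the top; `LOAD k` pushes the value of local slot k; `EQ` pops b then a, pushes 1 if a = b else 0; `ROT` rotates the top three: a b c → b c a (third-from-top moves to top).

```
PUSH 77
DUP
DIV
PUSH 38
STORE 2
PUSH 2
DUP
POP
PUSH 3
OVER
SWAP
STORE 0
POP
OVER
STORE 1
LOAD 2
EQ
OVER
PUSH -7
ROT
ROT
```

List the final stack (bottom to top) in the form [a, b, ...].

[1, -7, 0, 1]

PUSH 77 → [77]
DUP     → [77, 77]
DIV     → [1]
PUSH 38 → [1, 38]
STORE 2 → [1]
PUSH 2  → [1, 2]
DUP     → [1, 2, 2]
POP     → [1, 2]
PUSH 3  → [1, 2, 3]
OVER    → [1, 2, 3, 2]
SWAP    → [1, 2, 2, 3]
STORE 0 → [1, 2, 2]
POP     → [1, 2]
OVER    → [1, 2, 1]
STORE 1 → [1, 2]
LOAD 2  → [1, 2, 38]
EQ      → [1, 0]
OVER    → [1, 0, 1]
PUSH -7 → [1, 0, 1, -7]
ROT     → [1, 1, -7, 0]
ROT     → [1, -7, 0, 1]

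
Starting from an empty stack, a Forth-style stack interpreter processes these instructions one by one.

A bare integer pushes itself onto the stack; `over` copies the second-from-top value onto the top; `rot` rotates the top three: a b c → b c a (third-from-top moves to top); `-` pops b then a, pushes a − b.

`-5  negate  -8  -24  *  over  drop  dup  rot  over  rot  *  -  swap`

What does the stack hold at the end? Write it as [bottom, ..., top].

-5     : -5
negate : 5
-8     : 5 -8
-24    : 5 -8 -24
*      : 5 192
over   : 5 192 5
drop   : 5 192
dup    : 5 192 192
rot    : 192 192 5
over   : 192 192 5 192
rot    : 192 5 192 192
*      : 192 5 36864
-      : 192 -36859
swap   : -36859 192

[-36859, 192]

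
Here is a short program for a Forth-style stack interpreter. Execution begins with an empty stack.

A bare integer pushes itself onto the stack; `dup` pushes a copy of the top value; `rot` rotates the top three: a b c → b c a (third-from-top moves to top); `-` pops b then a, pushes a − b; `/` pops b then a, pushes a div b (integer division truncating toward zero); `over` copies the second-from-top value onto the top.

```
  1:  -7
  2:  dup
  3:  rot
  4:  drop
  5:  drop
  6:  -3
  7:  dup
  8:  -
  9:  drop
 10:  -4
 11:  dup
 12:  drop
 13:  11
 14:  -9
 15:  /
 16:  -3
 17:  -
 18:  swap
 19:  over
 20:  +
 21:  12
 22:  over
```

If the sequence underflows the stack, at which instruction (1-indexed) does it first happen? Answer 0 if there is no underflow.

3

-7   -7
dup  -7 -7
rot  — needs 3 operands, stack has 2 → underflow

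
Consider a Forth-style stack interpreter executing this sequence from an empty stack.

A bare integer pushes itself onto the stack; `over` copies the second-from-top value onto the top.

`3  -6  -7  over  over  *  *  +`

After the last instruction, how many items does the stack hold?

2

3    -> 3
-6   -> 3 -6
-7   -> 3 -6 -7
over -> 3 -6 -7 -6
over -> 3 -6 -7 -6 -7
*    -> 3 -6 -7 42
*    -> 3 -6 -294
+    -> 3 -300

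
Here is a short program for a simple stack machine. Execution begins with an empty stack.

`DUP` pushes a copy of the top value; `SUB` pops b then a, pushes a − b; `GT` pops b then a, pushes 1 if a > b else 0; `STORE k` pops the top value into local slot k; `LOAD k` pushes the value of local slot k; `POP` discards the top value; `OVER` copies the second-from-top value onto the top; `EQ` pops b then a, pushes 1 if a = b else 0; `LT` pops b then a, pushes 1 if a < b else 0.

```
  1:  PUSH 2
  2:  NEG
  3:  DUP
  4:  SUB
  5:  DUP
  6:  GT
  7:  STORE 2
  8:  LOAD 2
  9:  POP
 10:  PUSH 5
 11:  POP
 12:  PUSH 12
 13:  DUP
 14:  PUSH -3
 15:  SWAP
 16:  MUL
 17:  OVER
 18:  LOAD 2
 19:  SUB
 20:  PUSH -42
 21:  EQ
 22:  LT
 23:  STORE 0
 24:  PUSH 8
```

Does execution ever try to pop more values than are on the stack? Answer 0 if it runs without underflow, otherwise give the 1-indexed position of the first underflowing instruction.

PUSH 2   : 2
NEG      : -2
DUP      : -2 -2
SUB      : 0
DUP      : 0 0
GT       : 0
STORE 2  : (empty)
LOAD 2   : 0
POP      : (empty)
PUSH 5   : 5
POP      : (empty)
PUSH 12  : 12
DUP      : 12 12
PUSH -3  : 12 12 -3
SWAP     : 12 -3 12
MUL      : 12 -36
OVER     : 12 -36 12
LOAD 2   : 12 -36 12 0
SUB      : 12 -36 12
PUSH -42 : 12 -36 12 -42
EQ       : 12 -36 0
LT       : 12 1
STORE 0  : 12
PUSH 8   : 12 8

0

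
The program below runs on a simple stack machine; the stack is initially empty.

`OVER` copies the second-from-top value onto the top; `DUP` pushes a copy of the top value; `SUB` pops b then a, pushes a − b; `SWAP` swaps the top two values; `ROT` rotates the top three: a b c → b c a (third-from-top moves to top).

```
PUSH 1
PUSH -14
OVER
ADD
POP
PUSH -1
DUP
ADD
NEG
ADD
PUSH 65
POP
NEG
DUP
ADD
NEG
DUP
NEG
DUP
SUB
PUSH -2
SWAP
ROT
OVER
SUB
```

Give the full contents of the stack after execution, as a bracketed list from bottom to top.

PUSH 1    [1]
PUSH -14  [1, -14]
OVER      [1, -14, 1]
ADD       [1, -13]
POP       [1]
PUSH -1   [1, -1]
DUP       [1, -1, -1]
ADD       [1, -2]
NEG       [1, 2]
ADD       [3]
PUSH 65   [3, 65]
POP       [3]
NEG       [-3]
DUP       [-3, -3]
ADD       [-6]
NEG       [6]
DUP       [6, 6]
NEG       [6, -6]
DUP       [6, -6, -6]
SUB       [6, 0]
PUSH -2   [6, 0, -2]
SWAP      [6, -2, 0]
ROT       [-2, 0, 6]
OVER      [-2, 0, 6, 0]
SUB       [-2, 0, 6]

[-2, 0, 6]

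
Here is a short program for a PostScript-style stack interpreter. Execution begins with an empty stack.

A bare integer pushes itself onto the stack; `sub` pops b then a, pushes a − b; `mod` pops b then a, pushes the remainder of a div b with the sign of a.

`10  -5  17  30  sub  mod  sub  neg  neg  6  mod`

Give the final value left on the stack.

10  → [10]
-5  → [10, -5]
17  → [10, -5, 17]
30  → [10, -5, 17, 30]
sub → [10, -5, -13]
mod → [10, -5]
sub → [15]
neg → [-15]
neg → [15]
6   → [15, 6]
mod → [3]

3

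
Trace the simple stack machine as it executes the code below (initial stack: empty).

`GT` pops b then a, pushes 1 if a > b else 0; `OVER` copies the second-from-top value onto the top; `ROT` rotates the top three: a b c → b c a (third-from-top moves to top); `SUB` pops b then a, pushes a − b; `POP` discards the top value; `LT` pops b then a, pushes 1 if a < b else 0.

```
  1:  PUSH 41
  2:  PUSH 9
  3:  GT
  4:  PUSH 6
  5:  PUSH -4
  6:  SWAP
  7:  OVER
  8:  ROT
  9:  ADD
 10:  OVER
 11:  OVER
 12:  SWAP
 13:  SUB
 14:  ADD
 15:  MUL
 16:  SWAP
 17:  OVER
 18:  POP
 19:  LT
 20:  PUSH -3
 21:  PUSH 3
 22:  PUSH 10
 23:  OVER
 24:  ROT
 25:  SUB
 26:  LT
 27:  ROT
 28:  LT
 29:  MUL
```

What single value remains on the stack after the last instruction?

-3

PUSH 41 : [41]
PUSH 9  : [41, 9]
GT      : [1]
PUSH 6  : [1, 6]
PUSH -4 : [1, 6, -4]
SWAP    : [1, -4, 6]
OVER    : [1, -4, 6, -4]
ROT     : [1, 6, -4, -4]
ADD     : [1, 6, -8]
OVER    : [1, 6, -8, 6]
OVER    : [1, 6, -8, 6, -8]
SWAP    : [1, 6, -8, -8, 6]
SUB     : [1, 6, -8, -14]
ADD     : [1, 6, -22]
MUL     : [1, -132]
SWAP    : [-132, 1]
OVER    : [-132, 1, -132]
POP     : [-132, 1]
LT      : [1]
PUSH -3 : [1, -3]
PUSH 3  : [1, -3, 3]
PUSH 10 : [1, -3, 3, 10]
OVER    : [1, -3, 3, 10, 3]
ROT     : [1, -3, 10, 3, 3]
SUB     : [1, -3, 10, 0]
LT      : [1, -3, 0]
ROT     : [-3, 0, 1]
LT      : [-3, 1]
MUL     : [-3]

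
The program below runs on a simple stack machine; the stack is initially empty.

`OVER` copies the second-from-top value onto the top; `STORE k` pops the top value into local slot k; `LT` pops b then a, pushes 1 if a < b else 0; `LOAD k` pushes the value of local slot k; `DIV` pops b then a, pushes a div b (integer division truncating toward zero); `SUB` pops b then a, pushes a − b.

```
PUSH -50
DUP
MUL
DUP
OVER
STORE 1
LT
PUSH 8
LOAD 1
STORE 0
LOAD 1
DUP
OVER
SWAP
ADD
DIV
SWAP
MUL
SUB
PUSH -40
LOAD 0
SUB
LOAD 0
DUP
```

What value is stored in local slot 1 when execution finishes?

PUSH -50 -> [-50]
DUP      -> [-50, -50]
MUL      -> [2500]
DUP      -> [2500, 2500]
OVER     -> [2500, 2500, 2500]
STORE 1  -> [2500, 2500]
LT       -> [0]
PUSH 8   -> [0, 8]
LOAD 1   -> [0, 8, 2500]
STORE 0  -> [0, 8]
LOAD 1   -> [0, 8, 2500]
DUP      -> [0, 8, 2500, 2500]
OVER     -> [0, 8, 2500, 2500, 2500]
SWAP     -> [0, 8, 2500, 2500, 2500]
ADD      -> [0, 8, 2500, 5000]
DIV      -> [0, 8, 0]
SWAP     -> [0, 0, 8]
MUL      -> [0, 0]
SUB      -> [0]
PUSH -40 -> [0, -40]
LOAD 0   -> [0, -40, 2500]
SUB      -> [0, -2540]
LOAD 0   -> [0, -2540, 2500]
DUP      -> [0, -2540, 2500, 2500]

2500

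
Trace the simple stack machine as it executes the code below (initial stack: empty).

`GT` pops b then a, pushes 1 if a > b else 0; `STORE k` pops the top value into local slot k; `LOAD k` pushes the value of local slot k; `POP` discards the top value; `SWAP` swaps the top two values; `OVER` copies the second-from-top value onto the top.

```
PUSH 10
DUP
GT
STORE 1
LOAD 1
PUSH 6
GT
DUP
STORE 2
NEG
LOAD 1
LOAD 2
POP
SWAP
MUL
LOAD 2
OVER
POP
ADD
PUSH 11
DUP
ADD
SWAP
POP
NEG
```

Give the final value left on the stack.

-22

PUSH 10 : 10
DUP     : 10 10
GT      : 0
STORE 1 : (empty)
LOAD 1  : 0
PUSH 6  : 0 6
GT      : 0
DUP     : 0 0
STORE 2 : 0
NEG     : 0
LOAD 1  : 0 0
LOAD 2  : 0 0 0
POP     : 0 0
SWAP    : 0 0
MUL     : 0
LOAD 2  : 0 0
OVER    : 0 0 0
POP     : 0 0
ADD     : 0
PUSH 11 : 0 11
DUP     : 0 11 11
ADD     : 0 22
SWAP    : 22 0
POP     : 22
NEG     : -22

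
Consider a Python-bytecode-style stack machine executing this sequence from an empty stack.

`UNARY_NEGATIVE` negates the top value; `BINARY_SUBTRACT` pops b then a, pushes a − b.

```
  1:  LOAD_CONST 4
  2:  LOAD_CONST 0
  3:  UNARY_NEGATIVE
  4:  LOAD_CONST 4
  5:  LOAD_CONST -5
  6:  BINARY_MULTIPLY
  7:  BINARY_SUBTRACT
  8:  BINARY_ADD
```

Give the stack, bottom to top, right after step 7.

LOAD_CONST 4    : [4]
LOAD_CONST 0    : [4, 0]
UNARY_NEGATIVE  : [4, 0]
LOAD_CONST 4    : [4, 0, 4]
LOAD_CONST -5   : [4, 0, 4, -5]
BINARY_MULTIPLY : [4, 0, -20]
BINARY_SUBTRACT : [4, 20]

[4, 20]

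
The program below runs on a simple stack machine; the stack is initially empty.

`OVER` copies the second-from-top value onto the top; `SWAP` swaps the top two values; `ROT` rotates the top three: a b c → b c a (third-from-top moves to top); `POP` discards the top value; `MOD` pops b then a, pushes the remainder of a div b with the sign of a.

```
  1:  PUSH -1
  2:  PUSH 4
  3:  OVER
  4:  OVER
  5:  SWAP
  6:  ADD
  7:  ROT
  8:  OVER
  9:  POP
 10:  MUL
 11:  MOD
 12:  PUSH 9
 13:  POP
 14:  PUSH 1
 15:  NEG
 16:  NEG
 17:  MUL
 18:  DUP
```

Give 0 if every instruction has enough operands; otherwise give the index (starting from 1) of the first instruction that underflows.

0

PUSH -1 → [-1]
PUSH 4  → [-1, 4]
OVER    → [-1, 4, -1]
OVER    → [-1, 4, -1, 4]
SWAP    → [-1, 4, 4, -1]
ADD     → [-1, 4, 3]
ROT     → [4, 3, -1]
OVER    → [4, 3, -1, 3]
POP     → [4, 3, -1]
MUL     → [4, -3]
MOD     → [1]
PUSH 9  → [1, 9]
POP     → [1]
PUSH 1  → [1, 1]
NEG     → [1, -1]
NEG     → [1, 1]
MUL     → [1]
DUP     → [1, 1]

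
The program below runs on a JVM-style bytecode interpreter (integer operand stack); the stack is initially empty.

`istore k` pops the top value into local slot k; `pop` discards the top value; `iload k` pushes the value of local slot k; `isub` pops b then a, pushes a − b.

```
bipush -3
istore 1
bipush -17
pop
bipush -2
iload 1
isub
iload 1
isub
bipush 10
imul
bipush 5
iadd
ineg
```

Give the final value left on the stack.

bipush -3  → [-3]
istore 1   → []
bipush -17 → [-17]
pop        → []
bipush -2  → [-2]
iload 1    → [-2, -3]
isub       → [1]
iload 1    → [1, -3]
isub       → [4]
bipush 10  → [4, 10]
imul       → [40]
bipush 5   → [40, 5]
iadd       → [45]
ineg       → [-45]

-45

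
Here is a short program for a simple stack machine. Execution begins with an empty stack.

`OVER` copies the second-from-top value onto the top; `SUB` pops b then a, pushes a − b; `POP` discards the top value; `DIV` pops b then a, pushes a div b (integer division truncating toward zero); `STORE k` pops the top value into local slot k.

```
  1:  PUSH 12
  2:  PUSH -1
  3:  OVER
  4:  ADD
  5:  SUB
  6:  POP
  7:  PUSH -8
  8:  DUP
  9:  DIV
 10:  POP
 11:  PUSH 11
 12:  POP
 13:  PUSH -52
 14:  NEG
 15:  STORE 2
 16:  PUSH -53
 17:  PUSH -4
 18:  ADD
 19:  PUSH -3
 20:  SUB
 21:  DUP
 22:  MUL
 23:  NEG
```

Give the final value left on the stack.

-2916

PUSH 12   12
PUSH -1   12 -1
OVER      12 -1 12
ADD       12 11
SUB       1
POP       (empty)
PUSH -8   -8
DUP       -8 -8
DIV       1
POP       (empty)
PUSH 11   11
POP       (empty)
PUSH -52  -52
NEG       52
STORE 2   (empty)
PUSH -53  -53
PUSH -4   -53 -4
ADD       -57
PUSH -3   -57 -3
SUB       -54
DUP       -54 -54
MUL       2916
NEG       -2916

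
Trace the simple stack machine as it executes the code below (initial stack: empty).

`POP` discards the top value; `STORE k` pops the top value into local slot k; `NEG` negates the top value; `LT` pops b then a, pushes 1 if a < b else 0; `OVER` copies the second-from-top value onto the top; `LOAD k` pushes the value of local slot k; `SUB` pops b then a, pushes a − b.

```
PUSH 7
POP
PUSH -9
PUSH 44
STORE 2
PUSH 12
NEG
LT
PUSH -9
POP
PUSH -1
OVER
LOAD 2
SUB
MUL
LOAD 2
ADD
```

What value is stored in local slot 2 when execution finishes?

PUSH 7  : 7
POP     : (empty)
PUSH -9 : -9
PUSH 44 : -9 44
STORE 2 : -9
PUSH 12 : -9 12
NEG     : -9 -12
LT      : 0
PUSH -9 : 0 -9
POP     : 0
PUSH -1 : 0 -1
OVER    : 0 -1 0
LOAD 2  : 0 -1 0 44
SUB     : 0 -1 -44
MUL     : 0 44
LOAD 2  : 0 44 44
ADD     : 0 88

44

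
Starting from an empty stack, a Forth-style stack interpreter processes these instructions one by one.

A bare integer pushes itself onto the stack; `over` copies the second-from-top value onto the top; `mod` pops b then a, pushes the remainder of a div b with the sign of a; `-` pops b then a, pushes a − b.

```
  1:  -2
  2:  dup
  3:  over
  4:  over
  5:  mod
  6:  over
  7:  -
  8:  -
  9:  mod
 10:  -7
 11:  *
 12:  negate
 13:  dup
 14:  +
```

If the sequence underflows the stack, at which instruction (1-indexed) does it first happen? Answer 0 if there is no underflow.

0

-2     → -2
dup    → -2 -2
over   → -2 -2 -2
over   → -2 -2 -2 -2
mod    → -2 -2 0
over   → -2 -2 0 -2
-      → -2 -2 2
-      → -2 -4
mod    → -2
-7     → -2 -7
*      → 14
negate → -14
dup    → -14 -14
+      → -28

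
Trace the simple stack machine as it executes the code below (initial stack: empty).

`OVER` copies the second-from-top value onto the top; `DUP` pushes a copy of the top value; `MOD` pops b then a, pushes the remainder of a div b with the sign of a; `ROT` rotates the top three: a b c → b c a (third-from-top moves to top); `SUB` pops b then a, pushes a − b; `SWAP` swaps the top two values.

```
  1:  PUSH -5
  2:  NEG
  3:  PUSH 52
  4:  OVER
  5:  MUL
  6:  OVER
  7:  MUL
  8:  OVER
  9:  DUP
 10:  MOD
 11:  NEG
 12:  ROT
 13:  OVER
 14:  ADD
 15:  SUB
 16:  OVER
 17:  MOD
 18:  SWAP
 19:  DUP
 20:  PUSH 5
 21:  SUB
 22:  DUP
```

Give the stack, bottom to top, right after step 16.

[1300, -5, 1300]

PUSH -5  -5
NEG      5
PUSH 52  5 52
OVER     5 52 5
MUL      5 260
OVER     5 260 5
MUL      5 1300
OVER     5 1300 5
DUP      5 1300 5 5
MOD      5 1300 0
NEG      5 1300 0
ROT      1300 0 5
OVER     1300 0 5 0
ADD      1300 0 5
SUB      1300 -5
OVER     1300 -5 1300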